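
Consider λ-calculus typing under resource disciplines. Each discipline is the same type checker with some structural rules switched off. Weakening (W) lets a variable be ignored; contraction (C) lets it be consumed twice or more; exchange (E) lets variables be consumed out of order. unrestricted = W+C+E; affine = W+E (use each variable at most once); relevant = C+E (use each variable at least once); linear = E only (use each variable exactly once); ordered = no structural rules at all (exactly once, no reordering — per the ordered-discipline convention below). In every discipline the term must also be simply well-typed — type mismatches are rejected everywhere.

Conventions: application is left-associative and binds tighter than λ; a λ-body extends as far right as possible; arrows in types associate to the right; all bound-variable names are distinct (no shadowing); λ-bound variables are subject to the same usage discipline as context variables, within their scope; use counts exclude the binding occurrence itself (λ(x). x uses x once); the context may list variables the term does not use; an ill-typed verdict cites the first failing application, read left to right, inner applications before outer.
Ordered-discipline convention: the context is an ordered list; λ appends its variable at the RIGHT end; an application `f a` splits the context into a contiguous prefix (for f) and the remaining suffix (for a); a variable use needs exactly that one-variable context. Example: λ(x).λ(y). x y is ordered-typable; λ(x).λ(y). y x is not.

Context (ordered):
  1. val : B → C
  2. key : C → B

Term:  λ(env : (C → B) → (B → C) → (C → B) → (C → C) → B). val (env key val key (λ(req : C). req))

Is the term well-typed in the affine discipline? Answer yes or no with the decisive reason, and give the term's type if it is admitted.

no — repeated use of val ×2, key ×2
usage: val=2; key=2; env (λ-bound)=1; req (λ-bound)=1
uses in reading order: val, env, key, val, key, req
typing: well-typed — term : ((C → B) → (B → C) → (C → B) → (C → C) → B) → C
all disciplines: ordered ✗, linear ✗, affine ✗, relevant ✓, unrestricted ✓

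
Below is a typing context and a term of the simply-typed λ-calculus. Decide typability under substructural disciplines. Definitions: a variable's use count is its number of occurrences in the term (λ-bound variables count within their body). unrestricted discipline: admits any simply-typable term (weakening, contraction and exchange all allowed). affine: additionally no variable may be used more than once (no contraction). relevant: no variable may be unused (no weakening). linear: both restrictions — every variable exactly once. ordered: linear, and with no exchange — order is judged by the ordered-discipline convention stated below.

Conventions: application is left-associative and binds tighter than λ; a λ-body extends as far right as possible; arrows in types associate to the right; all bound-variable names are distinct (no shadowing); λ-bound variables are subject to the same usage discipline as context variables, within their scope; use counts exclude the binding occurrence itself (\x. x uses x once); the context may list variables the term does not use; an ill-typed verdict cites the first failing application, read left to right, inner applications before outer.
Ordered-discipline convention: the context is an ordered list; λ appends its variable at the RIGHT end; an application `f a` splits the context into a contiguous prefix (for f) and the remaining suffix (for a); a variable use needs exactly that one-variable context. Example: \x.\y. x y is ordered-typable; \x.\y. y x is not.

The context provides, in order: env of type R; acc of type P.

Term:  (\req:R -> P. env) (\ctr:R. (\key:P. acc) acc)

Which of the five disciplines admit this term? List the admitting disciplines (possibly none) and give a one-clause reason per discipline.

accepted by: unrestricted
counts: env=1; acc=2; req [bound]=0; ctr [bound]=0; key [bound]=0
uses in reading order: env, acc, acc
typing: ✓ — R
ordered: ✗, repeated use of acc ×2; unused: req, ctr, key — weakening required
linear: ✗, repeated use of acc ×2; unused: req, ctr, key — weakening required
affine: ✗, repeated use of acc ×2
relevant: ✗, unused: req, ctr, key — weakening required
unrestricted: ✓, type-checks (R) and nothing is barred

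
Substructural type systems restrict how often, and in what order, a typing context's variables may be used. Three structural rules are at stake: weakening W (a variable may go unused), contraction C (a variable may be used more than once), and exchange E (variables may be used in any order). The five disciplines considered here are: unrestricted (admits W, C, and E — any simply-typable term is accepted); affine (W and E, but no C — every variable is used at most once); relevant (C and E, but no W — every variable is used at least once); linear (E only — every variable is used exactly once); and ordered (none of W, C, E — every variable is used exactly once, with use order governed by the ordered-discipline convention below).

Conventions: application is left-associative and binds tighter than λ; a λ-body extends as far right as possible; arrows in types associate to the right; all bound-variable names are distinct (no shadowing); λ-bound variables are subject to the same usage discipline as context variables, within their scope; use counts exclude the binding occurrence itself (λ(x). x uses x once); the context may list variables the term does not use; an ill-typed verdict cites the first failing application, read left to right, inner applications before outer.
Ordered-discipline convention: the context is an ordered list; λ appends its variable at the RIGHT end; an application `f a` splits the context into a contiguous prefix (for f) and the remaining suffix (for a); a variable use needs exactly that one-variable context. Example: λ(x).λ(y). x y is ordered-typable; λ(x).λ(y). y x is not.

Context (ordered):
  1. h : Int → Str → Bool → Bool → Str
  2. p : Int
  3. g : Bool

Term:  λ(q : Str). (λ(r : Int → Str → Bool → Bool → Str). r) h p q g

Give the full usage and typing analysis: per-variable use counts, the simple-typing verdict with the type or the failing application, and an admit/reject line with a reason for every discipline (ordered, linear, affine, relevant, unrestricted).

counts: h ×1, p ×1, g ×1, q [bound] ×1, r [bound] ×1
uses in reading order: r, h, p, q, g
typing: ✓ — Str → Bool → Str
ordered ✗ (no contiguous prefix/suffix split fits r, h, p, q, g)
linear ✓ (h, p, g, q, r: one use apiece)
affine ✓ (at most one use each (h, p, g, q, r))
relevant ✓ (h, p, g, q, r: all used, weakening unneeded)
unrestricted ✓ (well-typed at Str → Bool → Str; no restrictions here)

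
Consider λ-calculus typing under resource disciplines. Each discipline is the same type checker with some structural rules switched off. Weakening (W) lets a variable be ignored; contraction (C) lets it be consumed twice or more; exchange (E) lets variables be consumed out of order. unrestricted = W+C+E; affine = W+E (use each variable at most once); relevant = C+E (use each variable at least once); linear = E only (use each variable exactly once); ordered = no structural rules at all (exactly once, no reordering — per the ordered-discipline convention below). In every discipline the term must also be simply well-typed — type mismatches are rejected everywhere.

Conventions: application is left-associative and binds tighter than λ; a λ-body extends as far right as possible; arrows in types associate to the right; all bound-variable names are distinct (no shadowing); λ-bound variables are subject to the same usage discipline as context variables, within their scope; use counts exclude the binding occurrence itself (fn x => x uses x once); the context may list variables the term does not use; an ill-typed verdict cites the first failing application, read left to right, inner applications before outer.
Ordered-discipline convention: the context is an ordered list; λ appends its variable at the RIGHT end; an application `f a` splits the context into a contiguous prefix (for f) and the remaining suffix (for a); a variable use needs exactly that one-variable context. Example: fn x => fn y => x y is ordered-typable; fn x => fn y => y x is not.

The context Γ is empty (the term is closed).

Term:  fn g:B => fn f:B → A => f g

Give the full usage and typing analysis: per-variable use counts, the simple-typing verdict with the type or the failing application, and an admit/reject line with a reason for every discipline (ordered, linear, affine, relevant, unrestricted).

use counts: g (λ-bound)=1; f (λ-bound)=1
left-to-right use order: f, g
typing: well-typed — term : B → (B → A) → A
ordered: ✗, use order f, g needs exchange
linear: ✓, exactly-once usage across g, f
affine: ✓, g, f: no repeats, contraction unneeded
relevant: ✓, none of g, f goes unused
unrestricted: ✓, typability at B → (B → A) → A is all that's needed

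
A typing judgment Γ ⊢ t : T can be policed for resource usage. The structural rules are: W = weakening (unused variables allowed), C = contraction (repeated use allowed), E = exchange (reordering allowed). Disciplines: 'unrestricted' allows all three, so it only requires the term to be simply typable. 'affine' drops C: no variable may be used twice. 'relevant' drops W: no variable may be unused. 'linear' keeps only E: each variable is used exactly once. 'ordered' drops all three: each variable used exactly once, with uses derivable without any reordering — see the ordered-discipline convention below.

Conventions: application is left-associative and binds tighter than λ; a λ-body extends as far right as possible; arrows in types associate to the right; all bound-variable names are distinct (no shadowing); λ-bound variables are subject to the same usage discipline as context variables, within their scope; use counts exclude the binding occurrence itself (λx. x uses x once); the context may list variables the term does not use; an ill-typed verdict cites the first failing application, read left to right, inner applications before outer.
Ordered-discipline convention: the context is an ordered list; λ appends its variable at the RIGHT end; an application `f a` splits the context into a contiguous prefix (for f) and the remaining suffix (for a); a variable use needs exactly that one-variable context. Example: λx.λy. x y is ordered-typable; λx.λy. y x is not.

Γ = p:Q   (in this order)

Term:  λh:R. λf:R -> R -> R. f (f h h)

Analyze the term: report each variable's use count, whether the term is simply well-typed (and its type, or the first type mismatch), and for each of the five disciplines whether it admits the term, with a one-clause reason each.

variable uses: p=0; h (bound)=2; f (bound)=2
order of uses: f, f, h, h
typing: ✓ — R -> (R -> R -> R) -> R -> R
ordered: ✗, h ×2, f ×2 used more than once (contraction); p never used (weakening)
linear: ✗, h ×2, f ×2 used more than once (contraction); p never used (weakening)
affine: ✗, h ×2, f ×2 used more than once (contraction)
relevant: ✗, p never used (weakening)
unrestricted: ✓, type-checks (R -> (R -> R -> R) -> R -> R) and nothing is barred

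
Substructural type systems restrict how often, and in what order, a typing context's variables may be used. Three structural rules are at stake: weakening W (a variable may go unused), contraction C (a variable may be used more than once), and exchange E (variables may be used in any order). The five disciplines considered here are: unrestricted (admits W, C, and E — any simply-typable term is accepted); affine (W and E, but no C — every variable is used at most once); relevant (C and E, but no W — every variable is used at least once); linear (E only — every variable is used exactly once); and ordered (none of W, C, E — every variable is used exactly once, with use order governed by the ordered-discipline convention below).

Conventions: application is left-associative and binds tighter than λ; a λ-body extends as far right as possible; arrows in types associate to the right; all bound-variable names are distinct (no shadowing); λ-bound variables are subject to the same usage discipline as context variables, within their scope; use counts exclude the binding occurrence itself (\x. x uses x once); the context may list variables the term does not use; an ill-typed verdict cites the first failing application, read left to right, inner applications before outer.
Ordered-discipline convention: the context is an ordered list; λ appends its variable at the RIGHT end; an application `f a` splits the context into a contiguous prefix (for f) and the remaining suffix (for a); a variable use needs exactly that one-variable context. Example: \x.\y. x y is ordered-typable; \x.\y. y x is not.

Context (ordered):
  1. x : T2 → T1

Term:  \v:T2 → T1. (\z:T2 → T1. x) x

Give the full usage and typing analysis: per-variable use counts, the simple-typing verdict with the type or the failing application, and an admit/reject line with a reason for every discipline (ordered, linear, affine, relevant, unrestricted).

usage: x ×2; v (λ-bound) ×0; z (λ-bound) ×0
uses in reading order: x, x
typing: ✓ — (T2 → T1) → T2 → T1
ordered: ✗ — x ×2 used more than once (contraction); unused: v, z — weakening required
linear: ✗ — x ×2 used more than once (contraction); unused: v, z — weakening required
affine: ✗ — x ×2 used more than once (contraction)
relevant: ✗ — unused: v, z — weakening required
unrestricted: ✓ — typability at (T2 → T1) → T2 → T1 is all that's needed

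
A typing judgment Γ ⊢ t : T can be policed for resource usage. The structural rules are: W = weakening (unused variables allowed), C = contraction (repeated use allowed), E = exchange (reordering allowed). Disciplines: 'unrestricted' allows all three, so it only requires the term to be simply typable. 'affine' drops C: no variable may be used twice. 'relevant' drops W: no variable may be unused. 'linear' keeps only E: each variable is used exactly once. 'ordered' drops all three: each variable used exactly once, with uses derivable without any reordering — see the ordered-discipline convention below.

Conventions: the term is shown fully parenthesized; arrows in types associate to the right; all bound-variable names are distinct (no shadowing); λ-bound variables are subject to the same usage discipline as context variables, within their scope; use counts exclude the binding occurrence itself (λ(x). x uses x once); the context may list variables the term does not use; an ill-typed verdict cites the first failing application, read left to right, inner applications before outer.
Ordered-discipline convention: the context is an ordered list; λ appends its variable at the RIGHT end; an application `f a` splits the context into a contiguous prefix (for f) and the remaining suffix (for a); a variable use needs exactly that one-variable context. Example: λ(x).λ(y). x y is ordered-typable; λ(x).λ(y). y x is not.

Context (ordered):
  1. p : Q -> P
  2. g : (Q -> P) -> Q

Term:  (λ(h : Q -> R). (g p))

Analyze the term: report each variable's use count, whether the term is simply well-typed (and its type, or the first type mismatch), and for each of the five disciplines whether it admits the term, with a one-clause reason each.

usage: p=1, g=1, h (bound)=0
order of uses: g, p
typing: well-typed at (Q -> R) -> Q
ordered ✗ (h left unused)
linear ✗ (h left unused)
affine ✓ (no duplicate uses among p, g, h)
relevant ✗ (h left unused)
unrestricted ✓ (simply typable at (Q -> R) -> Q; W, C, E all held)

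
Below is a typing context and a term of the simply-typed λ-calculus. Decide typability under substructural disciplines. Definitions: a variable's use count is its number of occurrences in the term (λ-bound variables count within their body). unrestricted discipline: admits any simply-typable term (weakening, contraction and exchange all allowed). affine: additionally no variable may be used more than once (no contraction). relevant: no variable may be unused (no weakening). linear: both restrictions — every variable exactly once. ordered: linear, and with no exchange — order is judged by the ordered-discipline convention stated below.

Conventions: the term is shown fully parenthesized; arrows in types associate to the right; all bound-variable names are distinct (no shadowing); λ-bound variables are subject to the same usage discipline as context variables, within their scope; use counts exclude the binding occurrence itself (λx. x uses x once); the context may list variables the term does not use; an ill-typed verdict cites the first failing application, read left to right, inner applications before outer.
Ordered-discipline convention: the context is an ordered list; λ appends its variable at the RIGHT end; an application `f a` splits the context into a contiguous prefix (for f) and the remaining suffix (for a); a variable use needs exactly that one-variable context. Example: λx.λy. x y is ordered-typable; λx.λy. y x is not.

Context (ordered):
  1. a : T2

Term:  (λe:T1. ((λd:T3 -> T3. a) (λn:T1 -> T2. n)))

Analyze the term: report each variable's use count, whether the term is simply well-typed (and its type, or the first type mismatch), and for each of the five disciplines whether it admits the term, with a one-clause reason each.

usage: a ×1; e [bound] ×0; d [bound] ×0; n [bound] ×1
left-to-right use order: a, n
typing: ill-typed: argument of type (T1 -> T2) -> T1 -> T2 where T3 -> T3 is required
ordered ✗ (a type mismatch blocks all five)
linear ✗ (the type mismatch rejects it)
affine ✗ (not simply typable)
relevant ✗ (fails simple typing)
unrestricted ✗ (a type mismatch blocks all five)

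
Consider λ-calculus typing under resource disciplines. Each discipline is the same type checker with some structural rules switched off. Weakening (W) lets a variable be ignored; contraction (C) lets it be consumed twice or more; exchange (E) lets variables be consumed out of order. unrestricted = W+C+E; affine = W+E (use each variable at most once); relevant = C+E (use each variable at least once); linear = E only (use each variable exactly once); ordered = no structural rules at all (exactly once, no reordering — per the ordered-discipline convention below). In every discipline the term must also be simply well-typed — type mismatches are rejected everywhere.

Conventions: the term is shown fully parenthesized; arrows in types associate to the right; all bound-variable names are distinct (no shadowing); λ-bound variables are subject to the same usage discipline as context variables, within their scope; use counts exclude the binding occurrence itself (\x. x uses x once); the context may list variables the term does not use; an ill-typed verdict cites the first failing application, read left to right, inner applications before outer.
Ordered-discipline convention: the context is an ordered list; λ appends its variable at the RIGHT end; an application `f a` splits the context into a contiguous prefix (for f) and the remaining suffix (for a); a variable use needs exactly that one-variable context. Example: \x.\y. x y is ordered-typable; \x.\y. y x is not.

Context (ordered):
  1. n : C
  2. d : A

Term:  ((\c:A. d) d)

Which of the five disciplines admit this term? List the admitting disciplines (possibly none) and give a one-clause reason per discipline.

admitted in: unrestricted
variable uses: n=0; d=2; c [bound]=0
use order (left to right): d, d
typing: well-typed at A
ordered: ✗ — d ×2 used more than once (contraction); n, c left unused
linear: ✗ — d ×2 used more than once (contraction); n, c left unused
affine: ✗ — d ×2 used more than once (contraction)
relevant: ✗ — n, c left unused
unrestricted: ✓ — well-typed at A; no restrictions here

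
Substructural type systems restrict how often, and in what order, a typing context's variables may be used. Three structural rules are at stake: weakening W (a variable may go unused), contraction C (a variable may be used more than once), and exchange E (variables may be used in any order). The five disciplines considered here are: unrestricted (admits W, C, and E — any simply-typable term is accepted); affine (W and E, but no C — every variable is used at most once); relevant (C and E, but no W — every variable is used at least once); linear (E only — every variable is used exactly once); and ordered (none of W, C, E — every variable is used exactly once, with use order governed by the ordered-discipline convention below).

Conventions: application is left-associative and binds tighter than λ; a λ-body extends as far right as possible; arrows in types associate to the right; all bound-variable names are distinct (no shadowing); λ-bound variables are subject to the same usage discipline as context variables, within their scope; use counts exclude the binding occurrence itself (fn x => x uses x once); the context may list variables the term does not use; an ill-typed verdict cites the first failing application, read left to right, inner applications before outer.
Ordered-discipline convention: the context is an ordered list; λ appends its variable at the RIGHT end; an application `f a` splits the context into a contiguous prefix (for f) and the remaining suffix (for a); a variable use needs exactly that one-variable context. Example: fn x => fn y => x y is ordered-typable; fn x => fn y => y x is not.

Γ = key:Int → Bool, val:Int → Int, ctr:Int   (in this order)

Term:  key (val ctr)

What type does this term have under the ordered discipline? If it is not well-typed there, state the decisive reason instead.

term : Bool
usage: key ×1, val ×1, ctr ×1
use order (left to right): key, val, ctr
typing: well-typed — term : Bool
summary: ordered ✓; linear ✓; affine ✓; relevant ✓; unrestricted ✓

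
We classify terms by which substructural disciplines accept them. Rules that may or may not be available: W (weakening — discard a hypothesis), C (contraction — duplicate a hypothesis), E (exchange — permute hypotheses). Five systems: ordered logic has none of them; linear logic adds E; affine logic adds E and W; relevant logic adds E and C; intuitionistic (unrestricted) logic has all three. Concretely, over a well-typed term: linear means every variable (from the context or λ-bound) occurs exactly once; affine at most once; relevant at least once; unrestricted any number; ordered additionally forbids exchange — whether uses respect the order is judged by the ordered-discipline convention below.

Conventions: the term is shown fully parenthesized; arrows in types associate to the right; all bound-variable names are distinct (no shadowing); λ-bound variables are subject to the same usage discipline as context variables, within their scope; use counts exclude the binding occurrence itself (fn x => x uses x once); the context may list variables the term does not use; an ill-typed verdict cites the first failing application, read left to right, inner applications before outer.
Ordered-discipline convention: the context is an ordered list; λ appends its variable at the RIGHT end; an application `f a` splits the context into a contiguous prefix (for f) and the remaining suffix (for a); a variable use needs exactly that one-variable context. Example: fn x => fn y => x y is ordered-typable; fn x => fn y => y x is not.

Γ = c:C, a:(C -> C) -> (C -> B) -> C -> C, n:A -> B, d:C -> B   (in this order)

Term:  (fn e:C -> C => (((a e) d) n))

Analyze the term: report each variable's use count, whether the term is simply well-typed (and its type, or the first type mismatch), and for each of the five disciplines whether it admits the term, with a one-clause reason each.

usage: c=0, a=1, n=1, d=1, e (bound)=1
left-to-right use order: a, e, d, n
typing: ill-typed: an argument A -> B mismatches the expected C
ordered: ✗ — the type mismatch rejects it
linear: ✗ — not simply typable
affine: ✗ — fails simple typing
relevant: ✗ — a type mismatch blocks all five
unrestricted: ✗ — the type mismatch rejects it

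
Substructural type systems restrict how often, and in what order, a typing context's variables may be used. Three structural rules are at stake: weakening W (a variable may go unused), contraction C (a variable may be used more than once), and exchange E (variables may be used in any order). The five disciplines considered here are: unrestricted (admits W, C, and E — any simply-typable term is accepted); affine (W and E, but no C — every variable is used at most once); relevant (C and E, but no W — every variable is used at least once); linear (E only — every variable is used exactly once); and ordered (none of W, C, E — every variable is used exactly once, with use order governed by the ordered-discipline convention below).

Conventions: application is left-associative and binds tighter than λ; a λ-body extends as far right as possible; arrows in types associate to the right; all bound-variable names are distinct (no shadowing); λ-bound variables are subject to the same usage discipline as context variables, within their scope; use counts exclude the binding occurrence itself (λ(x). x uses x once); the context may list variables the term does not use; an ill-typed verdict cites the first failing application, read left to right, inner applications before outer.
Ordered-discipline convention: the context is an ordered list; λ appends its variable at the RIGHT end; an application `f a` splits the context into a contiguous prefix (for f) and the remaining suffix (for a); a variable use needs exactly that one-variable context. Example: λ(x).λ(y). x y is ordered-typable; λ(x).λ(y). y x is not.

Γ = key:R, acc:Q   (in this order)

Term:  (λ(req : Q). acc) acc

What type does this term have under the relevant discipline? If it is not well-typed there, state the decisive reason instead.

not well-typed under relevant — key, req left unused
variable uses: key: 0×, acc: 2×, req [bound]: 0×
left-to-right use order: acc, acc
typing: well-typed at Q
summary: ordered ✗, linear ✗, affine ✗, relevant ✗, unrestricted ✓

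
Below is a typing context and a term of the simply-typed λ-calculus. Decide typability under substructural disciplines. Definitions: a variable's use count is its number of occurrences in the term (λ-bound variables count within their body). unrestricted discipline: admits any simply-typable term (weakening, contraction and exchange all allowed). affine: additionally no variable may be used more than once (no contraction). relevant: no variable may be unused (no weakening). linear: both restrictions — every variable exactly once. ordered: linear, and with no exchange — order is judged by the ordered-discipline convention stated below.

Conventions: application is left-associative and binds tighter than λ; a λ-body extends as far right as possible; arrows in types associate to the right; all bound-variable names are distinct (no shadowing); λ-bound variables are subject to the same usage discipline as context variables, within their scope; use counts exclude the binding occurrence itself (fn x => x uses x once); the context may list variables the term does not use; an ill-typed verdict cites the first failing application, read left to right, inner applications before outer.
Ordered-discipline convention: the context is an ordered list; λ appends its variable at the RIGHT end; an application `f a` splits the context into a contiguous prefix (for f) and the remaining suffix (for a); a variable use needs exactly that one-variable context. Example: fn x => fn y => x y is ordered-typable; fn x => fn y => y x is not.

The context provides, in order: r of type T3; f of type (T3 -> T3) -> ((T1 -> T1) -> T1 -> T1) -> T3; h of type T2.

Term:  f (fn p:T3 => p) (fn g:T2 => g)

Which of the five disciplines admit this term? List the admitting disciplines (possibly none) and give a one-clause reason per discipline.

admitted by: none
counts: r: 0×, f: 1×, h: 0×, p (bound): 1×, g (bound): 1×
uses in reading order: f, p, g
typing: ill-typed: an argument T2 -> T2 mismatches the expected (T1 -> T1) -> T1 -> T1
ordered: ✗ — the type mismatch rejects it
linear: ✗ — not simply typable
affine: ✗ — fails simple typing
relevant: ✗ — a type mismatch blocks all five
unrestricted: ✗ — the type mismatch rejects it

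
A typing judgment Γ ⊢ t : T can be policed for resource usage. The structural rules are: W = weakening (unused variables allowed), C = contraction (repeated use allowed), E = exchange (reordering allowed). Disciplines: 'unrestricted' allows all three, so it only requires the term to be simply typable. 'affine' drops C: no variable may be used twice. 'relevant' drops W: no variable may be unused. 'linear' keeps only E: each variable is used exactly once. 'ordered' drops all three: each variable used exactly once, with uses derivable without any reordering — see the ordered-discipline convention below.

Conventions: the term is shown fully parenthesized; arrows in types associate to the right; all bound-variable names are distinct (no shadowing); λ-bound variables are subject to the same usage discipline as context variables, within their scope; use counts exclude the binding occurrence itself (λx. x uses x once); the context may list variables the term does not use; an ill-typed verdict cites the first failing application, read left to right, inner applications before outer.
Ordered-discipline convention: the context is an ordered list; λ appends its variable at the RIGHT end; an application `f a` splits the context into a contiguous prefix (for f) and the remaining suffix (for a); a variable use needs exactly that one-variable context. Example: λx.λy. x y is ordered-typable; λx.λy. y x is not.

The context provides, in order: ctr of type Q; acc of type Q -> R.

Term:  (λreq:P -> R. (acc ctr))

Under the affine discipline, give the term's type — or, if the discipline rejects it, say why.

term : (P -> R) -> R
variable uses: ctr: 1×, acc: 1×, req (bound): 0×
left-to-right use order: acc, ctr
typing: ✓ — (P -> R) -> R
per-discipline verdicts: ordered ✗, linear ✗, affine ✓, relevant ✗, unrestricted ✓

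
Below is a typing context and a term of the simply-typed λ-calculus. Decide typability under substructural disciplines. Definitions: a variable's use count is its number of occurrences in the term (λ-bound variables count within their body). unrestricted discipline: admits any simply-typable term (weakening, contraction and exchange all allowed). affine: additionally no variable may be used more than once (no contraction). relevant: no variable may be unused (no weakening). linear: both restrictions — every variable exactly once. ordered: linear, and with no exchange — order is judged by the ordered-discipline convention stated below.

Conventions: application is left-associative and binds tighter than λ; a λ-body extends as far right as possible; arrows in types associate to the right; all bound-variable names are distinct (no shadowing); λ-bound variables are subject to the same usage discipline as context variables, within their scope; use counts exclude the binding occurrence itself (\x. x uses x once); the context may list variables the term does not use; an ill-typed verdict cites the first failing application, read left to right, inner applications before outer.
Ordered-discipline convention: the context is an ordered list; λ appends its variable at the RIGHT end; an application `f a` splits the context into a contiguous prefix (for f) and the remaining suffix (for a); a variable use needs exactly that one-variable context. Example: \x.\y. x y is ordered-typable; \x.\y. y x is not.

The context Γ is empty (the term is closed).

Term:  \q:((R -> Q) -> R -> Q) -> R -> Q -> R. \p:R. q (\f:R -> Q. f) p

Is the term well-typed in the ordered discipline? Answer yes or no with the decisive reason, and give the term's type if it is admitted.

yes — one use each (q, p, f); ordered split holds; term : (((R -> Q) -> R -> Q) -> R -> Q -> R) -> R -> Q -> R
variable uses: q (bound) ×1, p (bound) ×1, f (bound) ×1
order of uses: q, f, p
typing: the term checks, with type (((R -> Q) -> R -> Q) -> R -> Q -> R) -> R -> Q -> R
across the five disciplines: ordered ✓; linear ✓; affine ✓; relevant ✓; unrestricted ✓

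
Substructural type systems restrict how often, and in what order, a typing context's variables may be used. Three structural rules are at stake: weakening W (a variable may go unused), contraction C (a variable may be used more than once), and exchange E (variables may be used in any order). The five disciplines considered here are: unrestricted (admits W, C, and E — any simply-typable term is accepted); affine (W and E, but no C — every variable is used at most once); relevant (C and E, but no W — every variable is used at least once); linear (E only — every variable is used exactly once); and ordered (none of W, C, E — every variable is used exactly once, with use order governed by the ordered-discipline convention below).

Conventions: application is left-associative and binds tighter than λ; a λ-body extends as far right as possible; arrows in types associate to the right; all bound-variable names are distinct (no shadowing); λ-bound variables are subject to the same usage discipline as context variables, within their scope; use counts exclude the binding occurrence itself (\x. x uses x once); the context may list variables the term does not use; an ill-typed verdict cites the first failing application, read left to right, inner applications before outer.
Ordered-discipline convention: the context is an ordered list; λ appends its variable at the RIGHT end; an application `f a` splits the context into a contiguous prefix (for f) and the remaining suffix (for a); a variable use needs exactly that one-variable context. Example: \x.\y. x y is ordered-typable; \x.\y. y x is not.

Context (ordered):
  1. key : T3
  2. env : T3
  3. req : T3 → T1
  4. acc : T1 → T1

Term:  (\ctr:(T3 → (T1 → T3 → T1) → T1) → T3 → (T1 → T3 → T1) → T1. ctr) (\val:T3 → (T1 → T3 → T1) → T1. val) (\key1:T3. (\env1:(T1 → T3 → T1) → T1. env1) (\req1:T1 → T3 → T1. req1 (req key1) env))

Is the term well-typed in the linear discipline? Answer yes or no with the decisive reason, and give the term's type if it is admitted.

no — needs weakening: key, acc unused
usage: key ×0, env ×1, req ×1, acc ×0, ctr (λ-bound) ×1, val (λ-bound) ×1, key1 (λ-bound) ×1, env1 (λ-bound) ×1, req1 (λ-bound) ×1
order of uses: ctr, val, env1, req1, req, key1, env
typing: well-typed — term : T3 → (T1 → T3 → T1) → T1
per-discipline verdicts: ordered ✗ | linear ✗ | affine ✓ | relevant ✗ | unrestricted ✓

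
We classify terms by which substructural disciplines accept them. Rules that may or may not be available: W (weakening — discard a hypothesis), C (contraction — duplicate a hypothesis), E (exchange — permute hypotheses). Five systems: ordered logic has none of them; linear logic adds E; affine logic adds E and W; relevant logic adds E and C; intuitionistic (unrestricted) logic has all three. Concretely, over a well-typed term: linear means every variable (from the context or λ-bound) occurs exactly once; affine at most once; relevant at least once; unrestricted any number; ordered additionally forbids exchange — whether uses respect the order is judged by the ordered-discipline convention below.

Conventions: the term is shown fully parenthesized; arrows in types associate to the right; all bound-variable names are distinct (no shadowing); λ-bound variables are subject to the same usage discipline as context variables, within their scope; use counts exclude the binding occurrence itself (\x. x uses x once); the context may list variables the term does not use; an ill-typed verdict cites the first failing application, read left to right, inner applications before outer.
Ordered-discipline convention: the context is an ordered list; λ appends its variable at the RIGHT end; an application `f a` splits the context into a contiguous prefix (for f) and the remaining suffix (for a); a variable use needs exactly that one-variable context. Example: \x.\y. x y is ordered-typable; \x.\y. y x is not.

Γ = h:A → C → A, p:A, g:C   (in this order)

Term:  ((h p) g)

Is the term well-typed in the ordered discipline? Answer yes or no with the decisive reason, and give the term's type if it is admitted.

yes — single-use (h, p, g), ordered derivation ok; term : A
usage: h=1, p=1, g=1
order of uses: h, p, g
typing: the term checks, with type A
summary: ordered ✓ | linear ✓ | affine ✓ | relevant ✓ | unrestricted ✓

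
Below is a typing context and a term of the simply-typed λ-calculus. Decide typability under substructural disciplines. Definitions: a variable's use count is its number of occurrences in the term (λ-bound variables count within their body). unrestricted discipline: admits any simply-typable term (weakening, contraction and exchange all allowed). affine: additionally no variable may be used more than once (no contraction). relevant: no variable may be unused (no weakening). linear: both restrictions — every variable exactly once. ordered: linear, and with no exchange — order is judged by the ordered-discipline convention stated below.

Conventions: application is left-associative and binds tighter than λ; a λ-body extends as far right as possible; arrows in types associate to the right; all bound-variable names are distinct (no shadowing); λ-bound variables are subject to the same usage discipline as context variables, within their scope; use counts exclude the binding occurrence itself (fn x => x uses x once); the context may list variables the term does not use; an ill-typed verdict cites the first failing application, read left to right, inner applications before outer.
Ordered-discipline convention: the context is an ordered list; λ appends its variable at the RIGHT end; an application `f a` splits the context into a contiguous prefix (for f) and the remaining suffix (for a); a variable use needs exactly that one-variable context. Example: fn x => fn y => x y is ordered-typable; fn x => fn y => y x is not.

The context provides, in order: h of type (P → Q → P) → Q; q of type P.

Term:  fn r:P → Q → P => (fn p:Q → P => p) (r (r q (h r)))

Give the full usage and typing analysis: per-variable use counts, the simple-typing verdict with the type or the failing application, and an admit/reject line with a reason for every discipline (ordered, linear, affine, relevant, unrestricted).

variable uses: h ×1, q ×1, r (λ-bound) ×3, p (λ-bound) ×1
use order (left to right): p, r, r, q, h, r
typing: ✓ — (P → Q → P) → Q → P
ordered ✗ (r ×3 used more than once (contraction))
linear ✗ (r ×3 used more than once (contraction))
affine ✗ (r ×3 used more than once (contraction))
relevant ✓ (every one of h, q, r, p appears)
unrestricted ✓ (simply typable at (P → Q → P) → Q → P; W, C, E all held)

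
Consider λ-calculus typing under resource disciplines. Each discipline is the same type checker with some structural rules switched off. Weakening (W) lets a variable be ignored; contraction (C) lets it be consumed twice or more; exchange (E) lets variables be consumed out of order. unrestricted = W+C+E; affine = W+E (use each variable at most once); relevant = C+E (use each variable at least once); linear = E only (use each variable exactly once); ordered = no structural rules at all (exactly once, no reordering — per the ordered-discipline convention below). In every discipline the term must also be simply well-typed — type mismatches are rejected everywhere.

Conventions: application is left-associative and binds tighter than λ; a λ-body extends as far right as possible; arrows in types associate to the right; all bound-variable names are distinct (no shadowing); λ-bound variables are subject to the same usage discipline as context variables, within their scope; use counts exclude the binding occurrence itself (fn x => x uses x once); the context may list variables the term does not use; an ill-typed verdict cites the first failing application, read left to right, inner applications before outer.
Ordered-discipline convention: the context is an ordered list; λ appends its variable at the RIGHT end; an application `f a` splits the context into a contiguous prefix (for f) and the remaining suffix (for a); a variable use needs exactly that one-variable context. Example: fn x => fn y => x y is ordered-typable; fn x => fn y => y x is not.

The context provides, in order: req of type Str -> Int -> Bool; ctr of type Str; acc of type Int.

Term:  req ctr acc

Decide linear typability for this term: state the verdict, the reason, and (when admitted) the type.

yes — req, ctr, acc: one use apiece; term : Bool
use counts: req=1; ctr=1; acc=1
uses in reading order: req, ctr, acc
typing: well-typed — term : Bool
across the five disciplines: ordered ✓; linear ✓; affine ✓; relevant ✓; unrestricted ✓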